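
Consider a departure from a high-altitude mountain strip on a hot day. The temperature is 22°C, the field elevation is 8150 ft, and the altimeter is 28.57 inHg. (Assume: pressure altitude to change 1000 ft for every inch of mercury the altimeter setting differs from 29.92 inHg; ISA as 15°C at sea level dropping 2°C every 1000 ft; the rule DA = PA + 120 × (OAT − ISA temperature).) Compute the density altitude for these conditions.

Pressure altitude = 8150 + (29.92 − 28.57) × 1000 = 8150 + (+1350) = 9500 ft.
ISA temperature at 9500 ft = 15 − 2 × (9500/1000) = -4°C.
ISA deviation = 22 − (-4) = +26°C.
Density altitude = 9500 + 120 × (26) = 12620 ft.

12620 ft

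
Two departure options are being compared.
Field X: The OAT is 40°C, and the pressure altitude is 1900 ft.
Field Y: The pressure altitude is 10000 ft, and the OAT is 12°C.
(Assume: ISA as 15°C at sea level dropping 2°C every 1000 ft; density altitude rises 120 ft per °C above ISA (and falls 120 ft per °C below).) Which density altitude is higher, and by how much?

Field X: ISA temp = 11.2°C, deviation +28.8°C, DA = 1900 + 120 × 28.8 = 5356 ft.
Field Y: ISA temp = -5°C, deviation +17°C, DA = 10000 + 120 × 17 = 12040 ft.
Field Y is higher by 12040 − 5356 = 6684 ft.

Field Y by 6684 ft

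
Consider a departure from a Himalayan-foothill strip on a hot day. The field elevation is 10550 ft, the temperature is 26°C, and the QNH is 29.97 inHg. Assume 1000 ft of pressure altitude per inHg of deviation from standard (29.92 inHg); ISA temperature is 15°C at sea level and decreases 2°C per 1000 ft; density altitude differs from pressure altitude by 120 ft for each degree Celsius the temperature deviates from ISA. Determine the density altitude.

Pressure altitude = 10550 + (29.92 − 29.97) × 1000 = 10550 + (-50) = 10500 ft.
ISA temperature at 10500 ft = 15 − 2 × (10500/1000) = -6°C.
ISA deviation = 26 − (-6) = +32°C.
Density altitude = 10500 + 120 × (32) = 14340 ft.

14340 ft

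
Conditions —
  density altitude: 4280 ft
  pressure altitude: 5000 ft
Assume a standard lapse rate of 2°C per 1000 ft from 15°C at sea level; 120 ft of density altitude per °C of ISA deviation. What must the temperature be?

Density altitude − pressure altitude = 4280 − 5000 = -720 ft.
At 120 ft/°C that is an ISA deviation of -720/120 = -6°C.
ISA temperature at 5000 ft = 15 − 2 × (5000/1000) = 5°C.
OAT = ISA + deviation = 5 + (-6) = -1°C.

-1°C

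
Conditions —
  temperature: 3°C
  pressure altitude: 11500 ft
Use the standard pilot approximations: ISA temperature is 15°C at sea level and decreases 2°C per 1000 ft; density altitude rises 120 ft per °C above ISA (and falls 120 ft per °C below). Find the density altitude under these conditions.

ISA temperature at 11500 ft = 15 − 2 × (11500/1000) = -8°C.
ISA deviation = 3 − (-8) = +11°C.
Density altitude = 11500 + 120 × (11) = 11500 + (+1320) = 12820 ft.

12820 ft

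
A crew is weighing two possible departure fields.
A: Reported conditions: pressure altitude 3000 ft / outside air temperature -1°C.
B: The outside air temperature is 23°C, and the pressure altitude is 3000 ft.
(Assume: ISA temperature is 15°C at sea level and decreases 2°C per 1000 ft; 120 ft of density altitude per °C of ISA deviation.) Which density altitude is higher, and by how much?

A: ISA temp = 9°C, deviation -10°C, DA = 3000 + 120 × (-10) = 1800 ft.
B: ISA temp = 9°C, deviation +14°C, DA = 3000 + 120 × 14 = 4680 ft.
B is higher by 4680 − 1800 = 2880 ft.

B by 2880 ft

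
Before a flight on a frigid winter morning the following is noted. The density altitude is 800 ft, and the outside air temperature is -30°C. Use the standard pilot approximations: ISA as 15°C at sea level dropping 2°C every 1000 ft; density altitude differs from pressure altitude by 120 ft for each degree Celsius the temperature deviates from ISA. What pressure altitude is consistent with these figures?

5000 ft

DA = PA + 120 × (OAT − (15 − 2·PA/1000)) = PA + 120·OAT − 1800 + 0.24·PA = 1.24·PA + 120·OAT − 1800.
So 1.24·PA = 800 − 120 × (-30) + 1800 = 6200.
PA = 6200 / 1.24 = 5000 ft.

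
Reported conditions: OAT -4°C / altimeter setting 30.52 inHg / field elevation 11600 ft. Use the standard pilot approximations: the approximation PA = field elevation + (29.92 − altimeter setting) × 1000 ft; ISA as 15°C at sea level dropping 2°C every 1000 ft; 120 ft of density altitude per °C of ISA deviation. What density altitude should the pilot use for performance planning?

11360 ft

Pressure altitude = 11600 + (29.92 − 30.52) × 1000 = 11600 + (-600) = 11000 ft.
ISA temperature at 11000 ft = 15 − 2 × (11000/1000) = -7°C.
ISA deviation = -4 − (-7) = +3°C.
Density altitude = 11000 + 120 × (3) = 11360 ft.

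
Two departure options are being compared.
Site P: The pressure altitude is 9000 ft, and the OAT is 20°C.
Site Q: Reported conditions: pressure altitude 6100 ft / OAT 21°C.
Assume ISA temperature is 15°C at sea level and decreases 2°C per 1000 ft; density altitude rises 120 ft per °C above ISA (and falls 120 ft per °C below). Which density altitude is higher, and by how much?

Site P: ISA temp = -3°C, deviation +23°C, DA = 9000 + 120 × 23 = 11760 ft.
Site Q: ISA temp = 2.8°C, deviation +18.2°C, DA = 6100 + 120 × 18.2 = 8284 ft.
Site P is higher by 11760 − 8284 = 3476 ft.

Site P by 3476 ft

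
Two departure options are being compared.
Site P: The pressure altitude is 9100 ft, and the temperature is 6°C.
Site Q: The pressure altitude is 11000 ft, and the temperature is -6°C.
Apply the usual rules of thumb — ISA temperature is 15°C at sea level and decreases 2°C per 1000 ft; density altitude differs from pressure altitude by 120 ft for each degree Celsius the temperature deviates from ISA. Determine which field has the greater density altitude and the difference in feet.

Site Q by 916 ft

Site P: ISA temp = -3.2°C, deviation +9.2°C, DA = 9100 + 120 × 9.2 = 10204 ft.
Site Q: ISA temp = -7°C, deviation +1°C, DA = 11000 + 120 × 1 = 11120 ft.
Site Q is higher by 11120 − 10204 = 916 ft.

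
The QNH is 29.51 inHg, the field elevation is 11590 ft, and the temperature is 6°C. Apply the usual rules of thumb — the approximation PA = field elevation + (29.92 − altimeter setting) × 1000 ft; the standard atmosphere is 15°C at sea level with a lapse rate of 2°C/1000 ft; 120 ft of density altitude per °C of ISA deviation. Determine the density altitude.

Pressure altitude = 11590 + (29.92 − 29.51) × 1000 = 11590 + (+410) = 12000 ft.
ISA temperature at 12000 ft = 15 − 2 × (12000/1000) = -9°C.
ISA deviation = 6 − (-9) = +15°C.
Density altitude = 12000 + 120 × (15) = 13800 ft.

13800 ft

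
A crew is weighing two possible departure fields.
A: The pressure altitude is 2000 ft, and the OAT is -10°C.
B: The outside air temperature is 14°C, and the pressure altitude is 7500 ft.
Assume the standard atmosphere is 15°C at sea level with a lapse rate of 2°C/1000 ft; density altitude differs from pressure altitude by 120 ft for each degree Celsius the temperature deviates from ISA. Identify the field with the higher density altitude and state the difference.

B by 9700 ft

A: ISA temp = 11°C, deviation -21°C, DA = 2000 + 120 × (-21) = -520 ft.
B: ISA temp = 0°C, deviation +14°C, DA = 7500 + 120 × 14 = 9180 ft.
B is higher by 9180 − (-520) = 9700 ft.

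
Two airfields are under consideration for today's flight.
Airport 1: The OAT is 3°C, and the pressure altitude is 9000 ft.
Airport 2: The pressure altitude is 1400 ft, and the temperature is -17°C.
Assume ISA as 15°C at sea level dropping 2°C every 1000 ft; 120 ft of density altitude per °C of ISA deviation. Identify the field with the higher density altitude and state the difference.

Airport 1 by 11824 ft

Airport 1: ISA temp = -3°C, deviation +6°C, DA = 9000 + 120 × 6 = 9720 ft.
Airport 2: ISA temp = 12.2°C, deviation -29.2°C, DA = 1400 + 120 × (-29.2) = -2104 ft.
Airport 1 is higher by 9720 − (-2104) = 11824 ft.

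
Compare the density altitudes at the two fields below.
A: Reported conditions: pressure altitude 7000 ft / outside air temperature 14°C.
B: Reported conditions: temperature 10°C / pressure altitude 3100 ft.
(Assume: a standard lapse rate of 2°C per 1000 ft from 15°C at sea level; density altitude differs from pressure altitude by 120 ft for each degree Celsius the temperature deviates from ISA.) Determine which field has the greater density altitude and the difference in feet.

A by 5316 ft

A: ISA temp = 1°C, deviation +13°C, DA = 7000 + 120 × 13 = 8560 ft.
B: ISA temp = 8.8°C, deviation +1.2°C, DA = 3100 + 120 × 1.2 = 3244 ft.
A is higher by 8560 − 3244 = 5316 ft.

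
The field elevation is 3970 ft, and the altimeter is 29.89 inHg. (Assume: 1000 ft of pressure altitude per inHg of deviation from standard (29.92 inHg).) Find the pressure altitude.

4000 ft

Pressure correction = (29.92 − 29.89) × 1000 = +30 ft.
Pressure altitude = 3970 + (+30) = 4000 ft.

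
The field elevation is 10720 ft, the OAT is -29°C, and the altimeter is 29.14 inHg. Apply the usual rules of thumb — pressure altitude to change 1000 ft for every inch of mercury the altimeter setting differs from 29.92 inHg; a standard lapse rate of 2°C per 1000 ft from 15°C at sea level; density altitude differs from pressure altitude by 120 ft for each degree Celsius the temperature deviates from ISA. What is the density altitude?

Pressure altitude = 10720 + (29.92 − 29.14) × 1000 = 10720 + (+780) = 11500 ft.
ISA temperature at 11500 ft = 15 − 2 × (11500/1000) = -8°C.
ISA deviation = -29 − (-8) = -21°C.
Density altitude = 11500 + 120 × (-21) = 8980 ft.

8980 ft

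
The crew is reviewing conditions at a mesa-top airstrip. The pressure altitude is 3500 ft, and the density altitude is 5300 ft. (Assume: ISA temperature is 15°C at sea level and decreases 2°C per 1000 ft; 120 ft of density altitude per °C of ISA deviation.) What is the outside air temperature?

23°C

Density altitude − pressure altitude = 5300 − 3500 = +1800 ft.
At 120 ft/°C that is an ISA deviation of 1800/120 = +15°C.
ISA temperature at 3500 ft = 15 − 2 × (3500/1000) = 8°C.
OAT = ISA + deviation = 8 + (+15) = 23°C.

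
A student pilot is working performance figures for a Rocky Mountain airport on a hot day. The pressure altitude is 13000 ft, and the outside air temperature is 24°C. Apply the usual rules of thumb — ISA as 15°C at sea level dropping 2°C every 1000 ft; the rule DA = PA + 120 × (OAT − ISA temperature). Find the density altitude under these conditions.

17200 ft

ISA temperature at 13000 ft = 15 − 2 × (13000/1000) = -11°C.
ISA deviation = 24 − (-11) = +35°C.
Density altitude = 13000 + 120 × (35) = 13000 + (+4200) = 17200 ft.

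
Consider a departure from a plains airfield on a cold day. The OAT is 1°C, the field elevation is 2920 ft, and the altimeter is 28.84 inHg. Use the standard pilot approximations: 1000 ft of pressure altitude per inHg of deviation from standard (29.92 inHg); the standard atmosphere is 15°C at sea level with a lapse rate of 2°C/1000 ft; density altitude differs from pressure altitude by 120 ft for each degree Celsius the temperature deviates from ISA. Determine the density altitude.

Pressure altitude = 2920 + (29.92 − 28.84) × 1000 = 2920 + (+1080) = 4000 ft.
ISA temperature at 4000 ft = 15 − 2 × (4000/1000) = 7°C.
ISA deviation = 1 − 7 = -6°C.
Density altitude = 4000 + 120 × (-6) = 3280 ft.

3280 ft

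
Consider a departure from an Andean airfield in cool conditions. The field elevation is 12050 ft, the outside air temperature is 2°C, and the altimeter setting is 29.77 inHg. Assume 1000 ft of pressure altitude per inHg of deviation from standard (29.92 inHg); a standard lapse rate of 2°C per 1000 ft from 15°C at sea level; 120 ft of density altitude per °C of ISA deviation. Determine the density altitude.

Pressure altitude = 12050 + (29.92 − 29.77) × 1000 = 12050 + (+150) = 12200 ft.
ISA temperature at 12200 ft = 15 − 2 × (12200/1000) = -9.4°C.
ISA deviation = 2 − (-9.4) = +11.4°C.
Density altitude = 12200 + 120 × (11.4) = 13568 ft.

13568 ft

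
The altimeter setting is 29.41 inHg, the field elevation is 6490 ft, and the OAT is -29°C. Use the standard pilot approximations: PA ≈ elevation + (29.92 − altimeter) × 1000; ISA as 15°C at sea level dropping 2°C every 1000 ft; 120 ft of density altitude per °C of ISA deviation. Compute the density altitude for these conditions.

3400 ft

Pressure altitude = 6490 + (29.92 − 29.41) × 1000 = 6490 + (+510) = 7000 ft.
ISA temperature at 7000 ft = 15 − 2 × (7000/1000) = 1°C.
ISA deviation = -29 − 1 = -30°C.
Density altitude = 7000 + 120 × (-30) = 3400 ft.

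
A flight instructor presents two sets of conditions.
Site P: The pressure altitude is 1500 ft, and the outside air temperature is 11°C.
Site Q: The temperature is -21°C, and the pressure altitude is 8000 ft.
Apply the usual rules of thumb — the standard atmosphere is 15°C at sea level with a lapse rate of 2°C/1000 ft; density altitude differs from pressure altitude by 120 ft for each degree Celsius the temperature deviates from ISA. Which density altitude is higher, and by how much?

Site Q by 4220 ft

Site P: ISA temp = 12°C, deviation -1°C, DA = 1500 + 120 × (-1) = 1380 ft.
Site Q: ISA temp = -1°C, deviation -20°C, DA = 8000 + 120 × (-20) = 5600 ft.
Site Q is higher by 5600 − 1380 = 4220 ft.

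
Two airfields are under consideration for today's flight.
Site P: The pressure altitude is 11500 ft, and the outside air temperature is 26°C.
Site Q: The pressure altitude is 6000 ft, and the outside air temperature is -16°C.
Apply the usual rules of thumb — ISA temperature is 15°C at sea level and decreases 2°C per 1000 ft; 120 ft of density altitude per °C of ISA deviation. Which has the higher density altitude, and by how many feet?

Site P: ISA temp = -8°C, deviation +34°C, DA = 11500 + 120 × 34 = 15580 ft.
Site Q: ISA temp = 3°C, deviation -19°C, DA = 6000 + 120 × (-19) = 3720 ft.
Site P is higher by 15580 − 3720 = 11860 ft.

Site P by 11860 ft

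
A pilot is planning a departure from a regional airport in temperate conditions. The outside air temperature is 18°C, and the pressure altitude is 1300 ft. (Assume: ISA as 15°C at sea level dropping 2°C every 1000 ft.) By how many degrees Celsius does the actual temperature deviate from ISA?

ISA+5.6°C

ISA temperature at 1300 ft = 15 − 2 × (1300/1000) = 12.4°C.
Deviation = OAT − ISA = 18 − 12.4 = +5.6°C.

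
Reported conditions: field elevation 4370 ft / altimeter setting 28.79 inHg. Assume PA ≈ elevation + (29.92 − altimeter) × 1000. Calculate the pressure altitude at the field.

Pressure correction = (29.92 − 28.79) × 1000 = +1130 ft.
Pressure altitude = 4370 + (+1130) = 5500 ft.

5500 ft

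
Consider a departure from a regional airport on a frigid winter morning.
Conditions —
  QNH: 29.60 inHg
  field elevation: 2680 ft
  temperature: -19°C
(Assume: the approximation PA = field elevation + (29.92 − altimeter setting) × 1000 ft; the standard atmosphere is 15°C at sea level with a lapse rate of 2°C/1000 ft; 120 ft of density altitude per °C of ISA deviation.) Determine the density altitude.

-360 ft

Pressure altitude = 2680 + (29.92 − 29.60) × 1000 = 2680 + (+320) = 3000 ft.
ISA temperature at 3000 ft = 15 − 2 × (3000/1000) = 9°C.
ISA deviation = -19 − 9 = -28°C.
Density altitude = 3000 + 120 × (-28) = -360 ft.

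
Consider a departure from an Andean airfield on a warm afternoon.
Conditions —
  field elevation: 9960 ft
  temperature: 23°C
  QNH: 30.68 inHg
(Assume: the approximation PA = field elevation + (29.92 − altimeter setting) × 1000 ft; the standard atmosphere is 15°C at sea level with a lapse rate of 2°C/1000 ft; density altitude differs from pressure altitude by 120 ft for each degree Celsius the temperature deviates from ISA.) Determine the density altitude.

Pressure altitude = 9960 + (29.92 − 30.68) × 1000 = 9960 + (-760) = 9200 ft.
ISA temperature at 9200 ft = 15 − 2 × (9200/1000) = -3.4°C.
ISA deviation = 23 − (-3.4) = +26.4°C.
Density altitude = 9200 + 120 × (26.4) = 12368 ft.

12368 ft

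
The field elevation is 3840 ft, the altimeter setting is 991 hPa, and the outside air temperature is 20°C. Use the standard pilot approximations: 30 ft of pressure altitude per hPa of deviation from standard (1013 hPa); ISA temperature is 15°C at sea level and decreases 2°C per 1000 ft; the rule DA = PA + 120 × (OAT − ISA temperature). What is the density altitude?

6180 ft

Pressure altitude = 3840 + (1013 − 991) × 30 = 3840 + (+660) = 4500 ft.
ISA temperature at 4500 ft = 15 − 2 × (4500/1000) = 6°C.
ISA deviation = 20 − 6 = +14°C.
Density altitude = 4500 + 120 × (14) = 6180 ft.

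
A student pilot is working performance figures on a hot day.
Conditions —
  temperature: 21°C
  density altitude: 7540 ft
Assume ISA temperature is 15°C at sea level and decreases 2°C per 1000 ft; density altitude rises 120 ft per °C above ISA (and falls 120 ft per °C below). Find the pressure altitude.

5500 ft

DA = PA + 120 × (OAT − (15 − 2·PA/1000)) = PA + 120·OAT − 1800 + 0.24·PA = 1.24·PA + 120·OAT − 1800.
So 1.24·PA = 7540 − 120 × 21 + 1800 = 6820.
PA = 6820 / 1.24 = 5500 ft.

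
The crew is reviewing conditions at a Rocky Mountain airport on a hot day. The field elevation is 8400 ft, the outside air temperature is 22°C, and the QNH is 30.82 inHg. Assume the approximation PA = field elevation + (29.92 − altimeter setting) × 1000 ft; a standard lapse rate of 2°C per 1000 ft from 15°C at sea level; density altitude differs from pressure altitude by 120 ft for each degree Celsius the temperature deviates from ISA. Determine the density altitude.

Pressure altitude = 8400 + (29.92 − 30.82) × 1000 = 8400 + (-900) = 7500 ft.
ISA temperature at 7500 ft = 15 − 2 × (7500/1000) = 0°C.
ISA deviation = 22 − 0 = +22°C.
Density altitude = 7500 + 120 × (22) = 10140 ft.

10140 ft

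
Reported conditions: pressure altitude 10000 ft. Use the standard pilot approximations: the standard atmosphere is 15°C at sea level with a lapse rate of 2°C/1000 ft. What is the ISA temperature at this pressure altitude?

-5°C

ISA temperature = 15 − 2 × (10000/1000) = 15 − 20 = -5°C.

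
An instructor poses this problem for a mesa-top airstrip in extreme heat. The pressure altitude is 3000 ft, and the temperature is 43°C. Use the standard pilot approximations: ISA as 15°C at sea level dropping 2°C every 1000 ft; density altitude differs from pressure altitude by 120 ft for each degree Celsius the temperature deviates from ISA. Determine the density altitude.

7080 ft

ISA temperature at 3000 ft = 15 − 2 × (3000/1000) = 9°C.
ISA deviation = 43 − 9 = +34°C.
Density altitude = 3000 + 120 × (34) = 3000 + (+4080) = 7080 ft.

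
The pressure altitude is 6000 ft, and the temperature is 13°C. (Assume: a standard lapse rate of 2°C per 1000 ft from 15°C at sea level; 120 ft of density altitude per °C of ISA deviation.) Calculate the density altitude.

7200 ft

ISA temperature at 6000 ft = 15 − 2 × (6000/1000) = 3°C.
ISA deviation = 13 − 3 = +10°C.
Density altitude = 6000 + 120 × (10) = 6000 + (+1200) = 7200 ft.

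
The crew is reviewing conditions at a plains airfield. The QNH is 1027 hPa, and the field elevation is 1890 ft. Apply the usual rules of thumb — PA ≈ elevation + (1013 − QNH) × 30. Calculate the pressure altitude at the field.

1470 ft

Pressure correction = (1013 − 1027) × 30 = -420 ft.
Pressure altitude = 1890 + (-420) = 1470 ft.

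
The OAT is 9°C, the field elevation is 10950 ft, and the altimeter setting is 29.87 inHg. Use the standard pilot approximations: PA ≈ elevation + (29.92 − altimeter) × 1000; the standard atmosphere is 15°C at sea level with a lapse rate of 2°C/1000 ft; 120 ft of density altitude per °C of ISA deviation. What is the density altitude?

Pressure altitude = 10950 + (29.92 − 29.87) × 1000 = 10950 + (+50) = 11000 ft.
ISA temperature at 11000 ft = 15 − 2 × (11000/1000) = -7°C.
ISA deviation = 9 − (-7) = +16°C.
Density altitude = 11000 + 120 × (16) = 12920 ft.

12920 ft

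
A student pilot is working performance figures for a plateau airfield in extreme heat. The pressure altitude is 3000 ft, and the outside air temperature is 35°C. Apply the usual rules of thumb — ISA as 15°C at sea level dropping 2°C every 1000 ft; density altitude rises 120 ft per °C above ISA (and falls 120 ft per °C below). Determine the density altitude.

ISA temperature at 3000 ft = 15 − 2 × (3000/1000) = 9°C.
ISA deviation = 35 − 9 = +26°C.
Density altitude = 3000 + 120 × (26) = 3000 + (+3120) = 6120 ft.

6120 ft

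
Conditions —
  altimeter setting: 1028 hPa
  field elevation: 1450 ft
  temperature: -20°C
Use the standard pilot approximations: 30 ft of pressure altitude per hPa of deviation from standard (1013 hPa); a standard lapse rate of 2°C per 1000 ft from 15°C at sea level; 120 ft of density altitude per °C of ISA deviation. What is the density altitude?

Pressure altitude = 1450 + (1013 − 1028) × 30 = 1450 + (-450) = 1000 ft.
ISA temperature at 1000 ft = 15 − 2 × (1000/1000) = 13°C.
ISA deviation = -20 − 13 = -33°C.
Density altitude = 1000 + 120 × (-33) = -2960 ft.

-2960 ft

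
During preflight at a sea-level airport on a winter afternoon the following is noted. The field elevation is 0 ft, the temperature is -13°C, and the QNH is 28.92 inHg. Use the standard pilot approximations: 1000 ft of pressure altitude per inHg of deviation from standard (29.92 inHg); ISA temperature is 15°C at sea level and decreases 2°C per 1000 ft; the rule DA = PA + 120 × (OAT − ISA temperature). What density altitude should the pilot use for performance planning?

-2120 ft

Pressure altitude = 0 + (29.92 − 28.92) × 1000 = 0 + (+1000) = 1000 ft.
ISA temperature at 1000 ft = 15 − 2 × (1000/1000) = 13°C.
ISA deviation = -13 − 13 = -26°C.
Density altitude = 1000 + 120 × (-26) = -2120 ft.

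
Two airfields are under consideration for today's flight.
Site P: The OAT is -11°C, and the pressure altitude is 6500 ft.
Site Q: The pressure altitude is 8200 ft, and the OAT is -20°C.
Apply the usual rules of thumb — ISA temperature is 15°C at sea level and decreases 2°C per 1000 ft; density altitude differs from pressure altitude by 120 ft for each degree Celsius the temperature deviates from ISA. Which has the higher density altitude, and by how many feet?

Site P: ISA temp = 2°C, deviation -13°C, DA = 6500 + 120 × (-13) = 4940 ft.
Site Q: ISA temp = -1.4°C, deviation -18.6°C, DA = 8200 + 120 × (-18.6) = 5968 ft.
Site Q is higher by 5968 − 4940 = 1028 ft.

Site Q by 1028 ft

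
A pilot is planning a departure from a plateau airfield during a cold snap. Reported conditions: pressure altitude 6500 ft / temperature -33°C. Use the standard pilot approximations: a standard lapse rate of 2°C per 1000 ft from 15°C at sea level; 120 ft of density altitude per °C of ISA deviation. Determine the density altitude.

2300 ft

ISA temperature at 6500 ft = 15 − 2 × (6500/1000) = 2°C.
ISA deviation = -33 − 2 = -35°C.
Density altitude = 6500 + 120 × (-35) = 6500 + (-4200) = 2300 ft.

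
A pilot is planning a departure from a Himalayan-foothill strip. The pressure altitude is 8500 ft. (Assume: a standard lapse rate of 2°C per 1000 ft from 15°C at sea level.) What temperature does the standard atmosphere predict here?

ISA temperature = 15 − 2 × (8500/1000) = 15 − 17 = -2°C.

-2°C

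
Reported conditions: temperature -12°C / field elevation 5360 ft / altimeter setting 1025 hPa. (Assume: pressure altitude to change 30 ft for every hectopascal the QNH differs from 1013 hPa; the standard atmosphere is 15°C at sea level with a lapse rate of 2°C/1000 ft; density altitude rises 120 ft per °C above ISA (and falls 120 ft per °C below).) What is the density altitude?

Pressure altitude = 5360 + (1013 − 1025) × 30 = 5360 + (-360) = 5000 ft.
ISA temperature at 5000 ft = 15 − 2 × (5000/1000) = 5°C.
ISA deviation = -12 − 5 = -17°C.
Density altitude = 5000 + 120 × (-17) = 2960 ft.

2960 ft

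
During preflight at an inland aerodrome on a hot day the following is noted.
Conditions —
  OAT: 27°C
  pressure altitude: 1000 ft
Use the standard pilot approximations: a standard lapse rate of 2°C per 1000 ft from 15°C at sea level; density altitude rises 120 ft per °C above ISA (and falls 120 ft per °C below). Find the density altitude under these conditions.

2680 ft

ISA temperature at 1000 ft = 15 − 2 × (1000/1000) = 13°C.
ISA deviation = 27 − 13 = +14°C.
Density altitude = 1000 + 120 × (14) = 1000 + (+1680) = 2680 ft.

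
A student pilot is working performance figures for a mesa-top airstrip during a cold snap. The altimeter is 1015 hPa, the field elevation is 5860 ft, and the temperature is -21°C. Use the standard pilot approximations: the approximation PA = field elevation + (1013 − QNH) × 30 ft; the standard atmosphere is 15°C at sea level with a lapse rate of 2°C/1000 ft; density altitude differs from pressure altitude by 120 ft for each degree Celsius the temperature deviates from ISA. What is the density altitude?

2872 ft

Pressure altitude = 5860 + (1013 − 1015) × 30 = 5860 + (-60) = 5800 ft.
ISA temperature at 5800 ft = 15 − 2 × (5800/1000) = 3.4°C.
ISA deviation = -21 − 3.4 = -24.4°C.
Density altitude = 5800 + 120 × (-24.4) = 2872 ft.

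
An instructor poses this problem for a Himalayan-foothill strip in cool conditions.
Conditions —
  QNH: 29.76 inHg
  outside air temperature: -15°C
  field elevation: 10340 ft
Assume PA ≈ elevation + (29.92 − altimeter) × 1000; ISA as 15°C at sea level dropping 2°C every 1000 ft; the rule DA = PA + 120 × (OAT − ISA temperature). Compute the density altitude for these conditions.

9420 ft

Pressure altitude = 10340 + (29.92 − 29.76) × 1000 = 10340 + (+160) = 10500 ft.
ISA temperature at 10500 ft = 15 − 2 × (10500/1000) = -6°C.
ISA deviation = -15 − (-6) = -9°C.
Density altitude = 10500 + 120 × (-9) = 9420 ft.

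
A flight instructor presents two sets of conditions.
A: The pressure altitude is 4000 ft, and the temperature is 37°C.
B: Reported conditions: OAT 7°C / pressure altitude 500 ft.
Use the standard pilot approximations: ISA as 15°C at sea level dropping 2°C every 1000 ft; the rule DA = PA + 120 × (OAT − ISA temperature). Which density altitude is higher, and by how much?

A by 7940 ft

A: ISA temp = 7°C, deviation +30°C, DA = 4000 + 120 × 30 = 7600 ft.
B: ISA temp = 14°C, deviation -7°C, DA = 500 + 120 × (-7) = -340 ft.
A is higher by 7600 − (-340) = 7940 ft.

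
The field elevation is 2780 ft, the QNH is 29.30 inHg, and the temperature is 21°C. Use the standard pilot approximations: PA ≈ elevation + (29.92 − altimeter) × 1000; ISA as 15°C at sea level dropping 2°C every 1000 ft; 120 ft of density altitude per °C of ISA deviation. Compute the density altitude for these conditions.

4936 ft

Pressure altitude = 2780 + (29.92 − 29.30) × 1000 = 2780 + (+620) = 3400 ft.
ISA temperature at 3400 ft = 15 − 2 × (3400/1000) = 8.2°C.
ISA deviation = 21 − 8.2 = +12.8°C.
Density altitude = 3400 + 120 × (12.8) = 4936 ft.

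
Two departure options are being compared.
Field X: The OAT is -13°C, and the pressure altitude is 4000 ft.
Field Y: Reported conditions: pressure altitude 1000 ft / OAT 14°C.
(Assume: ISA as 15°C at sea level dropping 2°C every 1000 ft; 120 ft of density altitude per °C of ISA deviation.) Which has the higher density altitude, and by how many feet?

Field X by 480 ft

Field X: ISA temp = 7°C, deviation -20°C, DA = 4000 + 120 × (-20) = 1600 ft.
Field Y: ISA temp = 13°C, deviation +1°C, DA = 1000 + 120 × 1 = 1120 ft.
Field X is higher by 1600 − 1120 = 480 ft.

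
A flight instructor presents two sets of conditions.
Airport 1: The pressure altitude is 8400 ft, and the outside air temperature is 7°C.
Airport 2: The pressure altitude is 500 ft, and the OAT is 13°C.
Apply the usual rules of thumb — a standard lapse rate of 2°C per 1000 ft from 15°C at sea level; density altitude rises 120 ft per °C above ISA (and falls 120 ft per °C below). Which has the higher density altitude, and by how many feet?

Airport 1: ISA temp = -1.8°C, deviation +8.8°C, DA = 8400 + 120 × 8.8 = 9456 ft.
Airport 2: ISA temp = 14°C, deviation -1°C, DA = 500 + 120 × (-1) = 380 ft.
Airport 1 is higher by 9456 − 380 = 9076 ft.

Airport 1 by 9076 ft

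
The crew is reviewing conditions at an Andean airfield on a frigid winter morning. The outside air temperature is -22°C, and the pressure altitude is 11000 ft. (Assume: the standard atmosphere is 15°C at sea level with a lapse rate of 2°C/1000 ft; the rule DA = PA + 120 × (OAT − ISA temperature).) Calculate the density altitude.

9200 ft

ISA temperature at 11000 ft = 15 − 2 × (11000/1000) = -7°C.
ISA deviation = -22 − (-7) = -15°C.
Density altitude = 11000 + 120 × (-15) = 11000 + (-1800) = 9200 ft.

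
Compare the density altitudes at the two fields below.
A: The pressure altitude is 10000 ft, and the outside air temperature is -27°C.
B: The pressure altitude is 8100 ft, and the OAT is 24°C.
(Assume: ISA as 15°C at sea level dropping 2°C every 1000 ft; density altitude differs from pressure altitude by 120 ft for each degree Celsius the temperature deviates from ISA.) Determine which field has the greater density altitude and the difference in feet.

A: ISA temp = -5°C, deviation -22°C, DA = 10000 + 120 × (-22) = 7360 ft.
B: ISA temp = -1.2°C, deviation +25.2°C, DA = 8100 + 120 × 25.2 = 11124 ft.
B is higher by 11124 − 7360 = 3764 ft.

B by 3764 ft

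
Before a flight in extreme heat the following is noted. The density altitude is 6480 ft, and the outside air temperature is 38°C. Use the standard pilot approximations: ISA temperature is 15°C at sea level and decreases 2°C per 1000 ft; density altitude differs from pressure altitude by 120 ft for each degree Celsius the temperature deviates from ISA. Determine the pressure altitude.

3000 ft

DA = PA + 120 × (OAT − (15 − 2·PA/1000)) = PA + 120·OAT − 1800 + 0.24·PA = 1.24·PA + 120·OAT − 1800.
So 1.24·PA = 6480 − 120 × 38 + 1800 = 3720.
PA = 3720 / 1.24 = 3000 ft.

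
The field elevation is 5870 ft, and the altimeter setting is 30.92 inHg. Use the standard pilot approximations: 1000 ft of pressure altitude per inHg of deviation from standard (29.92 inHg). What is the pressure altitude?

4870 ft

Pressure correction = (29.92 − 30.92) × 1000 = -1000 ft.
Pressure altitude = 5870 + (-1000) = 4870 ft.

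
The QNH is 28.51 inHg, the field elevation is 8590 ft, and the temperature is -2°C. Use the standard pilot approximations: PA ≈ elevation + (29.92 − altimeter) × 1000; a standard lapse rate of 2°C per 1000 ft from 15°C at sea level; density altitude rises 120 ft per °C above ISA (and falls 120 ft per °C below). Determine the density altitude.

Pressure altitude = 8590 + (29.92 − 28.51) × 1000 = 8590 + (+1410) = 10000 ft.
ISA temperature at 10000 ft = 15 − 2 × (10000/1000) = -5°C.
ISA deviation = -2 − (-5) = +3°C.
Density altitude = 10000 + 120 × (3) = 10360 ft.

10360 ft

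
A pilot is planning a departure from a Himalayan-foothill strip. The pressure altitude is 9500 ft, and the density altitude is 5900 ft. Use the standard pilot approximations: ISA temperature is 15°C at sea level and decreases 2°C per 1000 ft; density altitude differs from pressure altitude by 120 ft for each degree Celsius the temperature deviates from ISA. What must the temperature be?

-34°C

Density altitude − pressure altitude = 5900 − 9500 = -3600 ft.
At 120 ft/°C that is an ISA deviation of -3600/120 = -30°C.
ISA temperature at 9500 ft = 15 − 2 × (9500/1000) = -4°C.
OAT = ISA + deviation = -4 + (-30) = -34°C.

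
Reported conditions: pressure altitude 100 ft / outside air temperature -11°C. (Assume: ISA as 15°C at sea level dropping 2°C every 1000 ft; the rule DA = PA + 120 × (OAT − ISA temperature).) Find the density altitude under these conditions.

ISA temperature at 100 ft = 15 − 2 × (100/1000) = 14.8°C.
ISA deviation = -11 − 14.8 = -25.8°C.
Density altitude = 100 + 120 × (-25.8) = 100 + (-3096) = -2996 ft.

-2996 ft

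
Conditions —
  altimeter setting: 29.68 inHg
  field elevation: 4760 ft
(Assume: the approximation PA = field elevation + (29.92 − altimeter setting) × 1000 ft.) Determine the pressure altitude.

Pressure correction = (29.92 − 29.68) × 1000 = +240 ft.
Pressure altitude = 4760 + (+240) = 5000 ft.

5000 ft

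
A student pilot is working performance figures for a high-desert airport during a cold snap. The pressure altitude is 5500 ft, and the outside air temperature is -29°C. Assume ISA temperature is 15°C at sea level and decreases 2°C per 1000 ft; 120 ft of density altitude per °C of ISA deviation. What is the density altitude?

1540 ft

ISA temperature at 5500 ft = 15 − 2 × (5500/1000) = 4°C.
ISA deviation = -29 − 4 = -33°C.
Density altitude = 5500 + 120 × (-33) = 5500 + (-3960) = 1540 ft.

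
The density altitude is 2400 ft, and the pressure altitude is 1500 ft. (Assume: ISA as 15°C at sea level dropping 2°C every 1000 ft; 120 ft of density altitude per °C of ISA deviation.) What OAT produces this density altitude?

19.5°C

Density altitude − pressure altitude = 2400 − 1500 = +900 ft.
At 120 ft/°C that is an ISA deviation of 900/120 = +7.5°C.
ISA temperature at 1500 ft = 15 − 2 × (1500/1000) = 12°C.
OAT = ISA + deviation = 12 + (+7.5) = 19.5°C.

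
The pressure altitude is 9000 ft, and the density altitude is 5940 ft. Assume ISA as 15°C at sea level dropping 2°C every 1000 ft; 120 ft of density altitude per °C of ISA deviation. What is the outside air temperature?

-28.5°C

Density altitude − pressure altitude = 5940 − 9000 = -3060 ft.
At 120 ft/°C that is an ISA deviation of -3060/120 = -25.5°C.
ISA temperature at 9000 ft = 15 − 2 × (9000/1000) = -3°C.
OAT = ISA + deviation = -3 + (-25.5) = -28.5°C.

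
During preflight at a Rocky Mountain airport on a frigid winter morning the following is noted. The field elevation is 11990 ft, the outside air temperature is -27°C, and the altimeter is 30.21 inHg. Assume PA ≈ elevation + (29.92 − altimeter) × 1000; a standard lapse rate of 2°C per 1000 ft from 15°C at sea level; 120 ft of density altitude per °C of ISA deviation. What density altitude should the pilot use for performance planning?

9468 ft

Pressure altitude = 11990 + (29.92 − 30.21) × 1000 = 11990 + (-290) = 11700 ft.
ISA temperature at 11700 ft = 15 − 2 × (11700/1000) = -8.4°C.
ISA deviation = -27 − (-8.4) = -18.6°C.
Density altitude = 11700 + 120 × (-18.6) = 9468 ft.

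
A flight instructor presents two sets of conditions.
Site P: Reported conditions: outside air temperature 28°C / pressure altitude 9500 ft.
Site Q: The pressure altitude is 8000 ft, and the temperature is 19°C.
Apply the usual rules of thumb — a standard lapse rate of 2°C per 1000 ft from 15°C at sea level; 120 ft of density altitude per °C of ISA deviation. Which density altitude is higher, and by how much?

Site P by 2940 ft

Site P: ISA temp = -4°C, deviation +32°C, DA = 9500 + 120 × 32 = 13340 ft.
Site Q: ISA temp = -1°C, deviation +20°C, DA = 8000 + 120 × 20 = 10400 ft.
Site P is higher by 13340 − 10400 = 2940 ft.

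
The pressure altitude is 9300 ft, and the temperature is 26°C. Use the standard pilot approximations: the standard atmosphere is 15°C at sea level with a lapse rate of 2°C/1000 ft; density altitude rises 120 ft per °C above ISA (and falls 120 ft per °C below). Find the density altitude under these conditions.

12852 ft

ISA temperature at 9300 ft = 15 − 2 × (9300/1000) = -3.6°C.
ISA deviation = 26 − (-3.6) = +29.6°C.
Density altitude = 9300 + 120 × (29.6) = 9300 + (+3552) = 12852 ft.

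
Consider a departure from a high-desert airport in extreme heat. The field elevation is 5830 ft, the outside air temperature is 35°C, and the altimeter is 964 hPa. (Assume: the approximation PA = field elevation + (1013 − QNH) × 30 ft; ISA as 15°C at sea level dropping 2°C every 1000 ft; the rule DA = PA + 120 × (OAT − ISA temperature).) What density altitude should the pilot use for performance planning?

11452 ft

Pressure altitude = 5830 + (1013 − 964) × 30 = 5830 + (+1470) = 7300 ft.
ISA temperature at 7300 ft = 15 − 2 × (7300/1000) = 0.4°C.
ISA deviation = 35 − 0.4 = +34.6°C.
Density altitude = 7300 + 120 × (34.6) = 11452 ft.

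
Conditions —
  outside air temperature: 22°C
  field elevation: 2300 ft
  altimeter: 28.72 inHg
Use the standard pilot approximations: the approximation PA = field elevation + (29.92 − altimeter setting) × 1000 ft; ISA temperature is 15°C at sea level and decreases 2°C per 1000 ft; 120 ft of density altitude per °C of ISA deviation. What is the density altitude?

Pressure altitude = 2300 + (29.92 − 28.72) × 1000 = 2300 + (+1200) = 3500 ft.
ISA temperature at 3500 ft = 15 − 2 × (3500/1000) = 8°C.
ISA deviation = 22 − 8 = +14°C.
Density altitude = 3500 + 120 × (14) = 5180 ft.

5180 ft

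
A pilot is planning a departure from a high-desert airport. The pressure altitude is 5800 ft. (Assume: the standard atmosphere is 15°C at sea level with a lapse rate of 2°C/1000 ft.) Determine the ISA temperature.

3.4°C

ISA temperature = 15 − 2 × (5800/1000) = 15 − 11.6 = 3.4°C.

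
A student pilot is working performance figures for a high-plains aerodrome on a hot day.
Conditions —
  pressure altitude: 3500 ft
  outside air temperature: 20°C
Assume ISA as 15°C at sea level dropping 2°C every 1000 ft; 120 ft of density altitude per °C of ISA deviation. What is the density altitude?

4940 ft

ISA temperature at 3500 ft = 15 − 2 × (3500/1000) = 8°C.
ISA deviation = 20 − 8 = +12°C.
Density altitude = 3500 + 120 × (12) = 3500 + (+1440) = 4940 ft.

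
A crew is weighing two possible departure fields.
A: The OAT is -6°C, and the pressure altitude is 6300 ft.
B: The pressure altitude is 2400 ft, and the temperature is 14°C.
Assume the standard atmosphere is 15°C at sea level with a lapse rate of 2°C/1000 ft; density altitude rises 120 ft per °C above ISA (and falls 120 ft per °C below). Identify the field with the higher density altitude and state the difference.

A: ISA temp = 2.4°C, deviation -8.4°C, DA = 6300 + 120 × (-8.4) = 5292 ft.
B: ISA temp = 10.2°C, deviation +3.8°C, DA = 2400 + 120 × 3.8 = 2856 ft.
A is higher by 5292 − 2856 = 2436 ft.

A by 2436 ft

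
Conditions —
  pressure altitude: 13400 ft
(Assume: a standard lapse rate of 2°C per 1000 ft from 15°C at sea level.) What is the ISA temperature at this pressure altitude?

-11.8°C

ISA temperature = 15 − 2 × (13400/1000) = 15 − 26.8 = -11.8°C.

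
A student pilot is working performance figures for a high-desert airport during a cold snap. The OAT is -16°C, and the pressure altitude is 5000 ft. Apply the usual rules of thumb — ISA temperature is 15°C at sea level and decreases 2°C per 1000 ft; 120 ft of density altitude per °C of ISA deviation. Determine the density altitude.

ISA temperature at 5000 ft = 15 − 2 × (5000/1000) = 5°C.
ISA deviation = -16 − 5 = -21°C.
Density altitude = 5000 + 120 × (-21) = 5000 + (-2520) = 2480 ft.

2480 ft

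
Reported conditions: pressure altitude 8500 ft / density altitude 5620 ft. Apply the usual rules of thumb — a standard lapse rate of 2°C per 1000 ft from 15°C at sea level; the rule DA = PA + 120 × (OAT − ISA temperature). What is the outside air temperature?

-26°C

Density altitude − pressure altitude = 5620 − 8500 = -2880 ft.
At 120 ft/°C that is an ISA deviation of -2880/120 = -24°C.
ISA temperature at 8500 ft = 15 − 2 × (8500/1000) = -2°C.
OAT = ISA + deviation = -2 + (-24) = -26°C.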